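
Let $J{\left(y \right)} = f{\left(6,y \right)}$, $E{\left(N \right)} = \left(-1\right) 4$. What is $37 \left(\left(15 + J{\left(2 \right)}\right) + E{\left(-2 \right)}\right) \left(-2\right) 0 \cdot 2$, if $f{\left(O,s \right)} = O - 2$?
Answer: $0$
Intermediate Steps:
$f{\left(O,s \right)} = -2 + O$
$E{\left(N \right)} = -4$
$J{\left(y \right)} = 4$ ($J{\left(y \right)} = -2 + 6 = 4$)
$37 \left(\left(15 + J{\left(2 \right)}\right) + E{\left(-2 \right)}\right) \left(-2\right) 0 \cdot 2 = 37 \left(\left(15 + 4\right) - 4\right) \left(-2\right) 0 \cdot 2 = 37 \left(19 - 4\right) 0 \cdot 2 = 37 \cdot 15 \cdot 0 = 555 \cdot 0 = 0$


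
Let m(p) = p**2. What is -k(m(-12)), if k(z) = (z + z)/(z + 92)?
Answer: -72/59 ≈ -1.2203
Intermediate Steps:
k(z) = 2*z/(92 + z) (k(z) = (2*z)/(92 + z) = 2*z/(92 + z))
-k(m(-12)) = -2*(-12)**2/(92 + (-12)**2) = -2*144/(92 + 144) = -2*144/236 = -1*72/59 = -72/59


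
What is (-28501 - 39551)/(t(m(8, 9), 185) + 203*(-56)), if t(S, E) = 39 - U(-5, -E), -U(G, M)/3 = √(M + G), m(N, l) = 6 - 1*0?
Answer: 770961108/128347951 + 204156*I*√190/128347951 ≈ 6.0068 + 0.021926*I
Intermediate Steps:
m(N, l) = 6 (m(N, l) = 6 + 0 = 6)
U(G, M) = -3*√(G + M) (U(G, M) = -3*√(M + G) = -3*√(G + M))
t(S, E) = 39 + 3*√(-5 - E) (t(S, E) = 39 - (-3)*√(-5 - E) = 39 + 3*√(-5 - E))
(-28501 - 39551)/(t(m(8, 9), 185) + 203*(-56)) = (-28501 - 39551)/((39 + 3*√(-5 - 1*185)) + 203*(-56)) = -68052/((39 + 3*√(-5 - 185)) - 11368) = -68052/((39 + 3*√(-190)) - 11368) = -68052/((39 + 3*(I*√190)) - 11368) = -68052/((39 + 3*I*√190) - 11368) = -68052/(-11329 + 3*I*√190)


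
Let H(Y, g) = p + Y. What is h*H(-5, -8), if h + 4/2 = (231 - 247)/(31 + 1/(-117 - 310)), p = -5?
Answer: 83260/3309 ≈ 25.162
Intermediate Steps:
H(Y, g) = -5 + Y
h = -8326/3309 (h = -2 + (231 - 247)/(31 + 1/(-117 - 310)) = -2 - 16/(31 + 1/(-427)) = -2 - 16/(31 - 1/427) = -2 - 16/13236/427 = -2 - 16*427/13236 = -2 - 1708/3309 = -8326/3309 ≈ -2.5162)
h*H(-5, -8) = -8326*(-5 - 5)/3309 = -8326/3309*(-10) = 83260/3309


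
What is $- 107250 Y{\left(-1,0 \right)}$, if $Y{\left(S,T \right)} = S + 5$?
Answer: $-429000$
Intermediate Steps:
$Y{\left(S,T \right)} = 5 + S$
$- 107250 Y{\left(-1,0 \right)} = - 107250 \left(5 - 1\right) = \left(-107250\right) 4 = -429000$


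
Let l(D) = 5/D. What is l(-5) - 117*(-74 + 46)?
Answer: 3275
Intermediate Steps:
l(-5) - 117*(-74 + 46) = 5/(-5) - 117*(-74 + 46) = 5*(-1/5) - 117*(-28) = -1 + 3276 = 3275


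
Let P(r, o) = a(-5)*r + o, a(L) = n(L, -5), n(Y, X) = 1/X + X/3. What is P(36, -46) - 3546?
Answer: -18296/5 ≈ -3659.2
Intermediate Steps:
n(Y, X) = 1/X + X/3 (n(Y, X) = 1/X + X*(1/3) = 1/X + X/3)
a(L) = -28/15 (a(L) = 1/(-5) + (1/3)*(-5) = -1/5 - 5/3 = -28/15)
P(r, o) = o - 28*r/15 (P(r, o) = -28*r/15 + o = o - 28*r/15)
P(36, -46) - 3546 = (-46 - 28/15*36) - 3546 = (-46 - 336/5) - 3546 = -566/5 - 3546 = -18296/5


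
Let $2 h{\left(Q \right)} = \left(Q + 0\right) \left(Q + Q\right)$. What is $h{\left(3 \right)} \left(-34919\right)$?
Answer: $-314271$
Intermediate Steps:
$h{\left(Q \right)} = Q^{2}$ ($h{\left(Q \right)} = \frac{\left(Q + 0\right) \left(Q + Q\right)}{2} = \frac{Q 2 Q}{2} = \frac{2 Q^{2}}{2} = Q^{2}$)
$h{\left(3 \right)} \left(-34919\right) = 3^{2} \left(-34919\right) = 9 \left(-34919\right) = -314271$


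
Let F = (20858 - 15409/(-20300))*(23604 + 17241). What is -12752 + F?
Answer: 494138691943/580 ≈ 8.5196e+8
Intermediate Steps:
F = 494146088103/580 (F = (20858 - 15409*(-1/20300))*40845 = (20858 + 15409/20300)*40845 = (423432809/20300)*40845 = 494146088103/580 ≈ 8.5198e+8)
-12752 + F = -12752 + 494146088103/580 = 494138691943/580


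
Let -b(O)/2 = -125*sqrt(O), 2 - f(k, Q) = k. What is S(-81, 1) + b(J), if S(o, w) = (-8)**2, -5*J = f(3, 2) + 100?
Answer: 64 + 150*I*sqrt(55) ≈ 64.0 + 1112.4*I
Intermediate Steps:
f(k, Q) = 2 - k
J = -99/5 (J = -((2 - 1*3) + 100)/5 = -((2 - 3) + 100)/5 = -(-1 + 100)/5 = -1/5*99 = -99/5 ≈ -19.800)
S(o, w) = 64
b(O) = 250*sqrt(O) (b(O) = -(-250)*sqrt(O) = 250*sqrt(O))
S(-81, 1) + b(J) = 64 + 250*sqrt(-99/5) = 64 + 250*(3*I*sqrt(55)/5) = 64 + 150*I*sqrt(55)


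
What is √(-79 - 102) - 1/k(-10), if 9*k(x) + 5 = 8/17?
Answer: 153/77 + I*√181 ≈ 1.987 + 13.454*I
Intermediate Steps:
k(x) = -77/153 (k(x) = -5/9 + (8/17)/9 = -5/9 + (8*(1/17))/9 = -5/9 + (⅑)*(8/17) = -5/9 + 8/153 = -77/153)
√(-79 - 102) - 1/k(-10) = √(-79 - 102) - 1/(-77/153) = √(-181) - 1*(-153/77) = I*√181 + 153/77 = 153/77 + I*√181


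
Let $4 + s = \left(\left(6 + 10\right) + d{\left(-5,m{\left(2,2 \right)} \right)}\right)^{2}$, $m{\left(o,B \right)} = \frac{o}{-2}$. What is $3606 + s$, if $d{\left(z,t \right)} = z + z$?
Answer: $3638$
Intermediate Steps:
$m{\left(o,B \right)} = - \frac{o}{2}$ ($m{\left(o,B \right)} = o \left(- \frac{1}{2}\right) = - \frac{o}{2}$)
$d{\left(z,t \right)} = 2 z$
$s = 32$ ($s = -4 + \left(\left(6 + 10\right) + 2 \left(-5\right)\right)^{2} = -4 + \left(16 - 10\right)^{2} = -4 + 6^{2} = -4 + 36 = 32$)
$3606 + s = 3606 + 32 = 3638$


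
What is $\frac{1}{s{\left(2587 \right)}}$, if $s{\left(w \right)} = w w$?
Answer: $\frac{1}{6692569} \approx 1.4942 \cdot 10^{-7}$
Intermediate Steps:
$s{\left(w \right)} = w^{2}$
$\frac{1}{s{\left(2587 \right)}} = \frac{1}{2587^{2}} = \frac{1}{6692569}$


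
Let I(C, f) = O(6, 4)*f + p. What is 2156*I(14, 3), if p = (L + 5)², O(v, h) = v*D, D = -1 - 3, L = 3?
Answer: -17248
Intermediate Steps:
D = -4
O(v, h) = -4*v (O(v, h) = v*(-4) = -4*v)
p = 64 (p = (3 + 5)² = 8² = 64)
I(C, f) = 64 - 24*f (I(C, f) = (-4*6)*f + 64 = -24*f + 64 = 64 - 24*f)
2156*I(14, 3) = 2156*(64 - 24*3) = 2156*(64 - 72) = 2156*(-8) = -17248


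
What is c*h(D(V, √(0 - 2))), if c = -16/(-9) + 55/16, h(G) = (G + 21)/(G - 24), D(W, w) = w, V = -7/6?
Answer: 751*(√2 - 21*I)/(144*(√2 + 24*I)) ≈ -4.5295 - 0.57422*I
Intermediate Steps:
V = -7/6 (V = -7*⅙ = -7/6 ≈ -1.1667)
h(G) = (21 + G)/(-24 + G)
c = 751/144 (c = -16*(-⅑) + 55*(1/16) = 16/9 + 55/16 = 751/144 ≈ 5.2153)
c*h(D(V, √(0 - 2))) = 751*((21 + √(0 - 2))/(-24 + √(0 - 2)))/144 = 751*((21 + √(-2))/(-24 + √(-2)))/144 = 751*((21 + I*√2)/(-24 + I*√2))/144 = 751*(21 + I*√2)/(144*(-24 + I*√2))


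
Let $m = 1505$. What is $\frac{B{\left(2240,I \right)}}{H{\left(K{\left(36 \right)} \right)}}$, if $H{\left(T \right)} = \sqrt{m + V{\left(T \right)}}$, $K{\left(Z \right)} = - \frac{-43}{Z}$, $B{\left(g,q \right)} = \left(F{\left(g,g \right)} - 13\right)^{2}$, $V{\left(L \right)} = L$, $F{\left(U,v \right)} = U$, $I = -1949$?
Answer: $\frac{29757174 \sqrt{54223}}{54223} \approx 1.2779 \cdot 10^{5}$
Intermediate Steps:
$B{\left(g,q \right)} = \left(-13 + g\right)^{2}$ ($B{\left(g,q \right)} = \left(g - 13\right)^{2} = \left(-13 + g\right)^{2}$)
$K{\left(Z \right)} = \frac{43}{Z}$
$H{\left(T \right)} = \sqrt{1505 + T}$
$\frac{B{\left(2240,I \right)}}{H{\left(K{\left(36 \right)} \right)}} = \frac{\left(-13 + 2240\right)^{2}}{\sqrt{1505 + \frac{43}{36}}} = \frac{2227^{2}}{\sqrt{1505 + 43 \cdot \frac{1}{36}}} = \frac{4959529}{\sqrt{1505 + \frac{43}{36}}} = \frac{4959529}{\sqrt{\frac{54223}{36}}} = \frac{4959529}{\frac{1}{6} \sqrt{54223}} = 4959529 \frac{6 \sqrt{54223}}{54223} = \frac{29757174 \sqrt{54223}}{54223}$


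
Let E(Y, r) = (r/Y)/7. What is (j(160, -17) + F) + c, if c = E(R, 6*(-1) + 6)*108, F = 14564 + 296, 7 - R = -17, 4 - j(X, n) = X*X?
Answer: -10736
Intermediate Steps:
j(X, n) = 4 - X**2 (j(X, n) = 4 - X*X = 4 - X**2)
R = 24 (R = 7 - 1*(-17) = 7 + 17 = 24)
E(Y, r) = r/(7*Y) (E(Y, r) = (r/Y)*(1/7) = r/(7*Y))
F = 14860
c = 0 (c = ((1/7)*(6*(-1) + 6)/24)*108 = ((1/7)*(-6 + 6)*(1/24))*108 = ((1/7)*0*(1/24))*108 = 0*108 = 0)
(j(160, -17) + F) + c = ((4 - 1*160**2) + 14860) + 0 = ((4 - 1*25600) + 14860) + 0 = ((4 - 25600) + 14860) + 0 = (-25596 + 14860) + 0 = -10736 + 0 = -10736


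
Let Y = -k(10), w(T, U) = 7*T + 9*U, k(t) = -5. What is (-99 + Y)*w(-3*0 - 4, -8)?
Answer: 9400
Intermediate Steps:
Y = 5 (Y = -1*(-5) = 5)
(-99 + Y)*w(-3*0 - 4, -8) = (-99 + 5)*(7*(-3*0 - 4) + 9*(-8)) = -94*(7*(0 - 4) - 72) = -94*(7*(-4) - 72) = -94*(-28 - 72) = -94*(-100) = 9400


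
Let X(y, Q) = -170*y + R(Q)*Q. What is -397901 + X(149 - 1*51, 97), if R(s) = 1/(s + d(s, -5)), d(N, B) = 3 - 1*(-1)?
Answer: -41870564/101 ≈ -4.1456e+5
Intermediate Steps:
d(N, B) = 4 (d(N, B) = 3 + 1 = 4)
R(s) = 1/(4 + s) (R(s) = 1/(s + 4) = 1/(4 + s))
X(y, Q) = -170*y + Q/(4 + Q)
-397901 + X(149 - 1*51, 97) = -397901 + (97 - 170*(149 - 1*51)*(4 + 97))/(4 + 97) = -397901 + (97 - 170*(149 - 51)*101)/101 = -397901 + (97 - 170*98*101)/101 = -397901 + (97 - 1682660)/101 = -397901 + (1/101)*(-1682563) = -397901 - 1682563/101 = -41870564/101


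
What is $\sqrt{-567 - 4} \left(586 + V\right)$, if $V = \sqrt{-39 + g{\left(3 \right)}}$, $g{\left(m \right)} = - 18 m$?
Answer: $- \sqrt{53103} + 586 i \sqrt{571} \approx -230.44 + 14003.0 i$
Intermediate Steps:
$V = i \sqrt{93}$ ($V = \sqrt{-39 - 54} = \sqrt{-93} = i \sqrt{93} \approx 9.6436 i$)
$\sqrt{-567 - 4} \left(586 + V\right) = \sqrt{-567 - 4} \left(586 + i \sqrt{93}\right) = \sqrt{-571} \left(586 + i \sqrt{93}\right) = i \sqrt{571} \left(586 + i \sqrt{93}\right)$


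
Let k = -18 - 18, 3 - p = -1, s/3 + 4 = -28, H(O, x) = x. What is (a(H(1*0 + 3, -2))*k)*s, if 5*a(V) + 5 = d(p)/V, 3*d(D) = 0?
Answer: -3456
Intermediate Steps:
s = -96 (s = -12 + 3*(-28) = -12 - 84 = -96)
p = 4 (p = 3 - 1*(-1) = 3 + 1 = 4)
d(D) = 0 (d(D) = (1/3)*0 = 0)
k = -36
a(V) = -1 (a(V) = -1 + (0/V)/5 = -1 + (1/5)*0 = -1 + 0 = -1)
(a(H(1*0 + 3, -2))*k)*s = -1*(-36)*(-96) = 36*(-96) = -3456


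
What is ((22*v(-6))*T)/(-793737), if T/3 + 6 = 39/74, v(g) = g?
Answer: -8910/3263141 ≈ -0.0027305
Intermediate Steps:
T = -1215/74 (T = -18 + 3*(39/74) = -18 + 117/74 = -1215/74 ≈ -16.419)
((22*v(-6))*T)/(-793737) = ((22*(-6))*(-1215/74))/(-793737) = -132*(-1215/74)*(-1/793737) = (80190/37)*(-1/793737) = -8910/3263141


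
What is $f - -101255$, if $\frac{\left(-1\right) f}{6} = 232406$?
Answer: $-1293181$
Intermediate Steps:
$f = -1394436$ ($f = \left(-6\right) 232406 = -1394436$)
$f - -101255 = -1394436 - -101255 = -1394436 + 101255 = -1293181$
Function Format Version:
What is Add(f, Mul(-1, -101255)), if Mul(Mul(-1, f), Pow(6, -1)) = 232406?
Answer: -1293181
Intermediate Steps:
f = -1394436 (f = Mul(-6, 232406) = -1394436)
Add(f, Mul(-1, -101255)) = Add(-1394436, Mul(-1, -101255)) = Add(-1394436, 101255) = -1293181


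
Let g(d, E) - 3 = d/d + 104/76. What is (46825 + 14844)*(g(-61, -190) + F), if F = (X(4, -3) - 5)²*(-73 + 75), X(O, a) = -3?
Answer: 156269246/19 ≈ 8.2247e+6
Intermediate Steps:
F = 128 (F = (-3 - 5)²*(-73 + 75) = (-8)²*2 = 64*2 = 128)
g(d, E) = 102/19 (g(d, E) = 3 + (d/d + 104/76) = 3 + (1 + 104*(1/76)) = 3 + (1 + 26/19) = 3 + 45/19 = 102/19)
(46825 + 14844)*(g(-61, -190) + F) = (46825 + 14844)*(102/19 + 128) = 61669*(2534/19) = 156269246/19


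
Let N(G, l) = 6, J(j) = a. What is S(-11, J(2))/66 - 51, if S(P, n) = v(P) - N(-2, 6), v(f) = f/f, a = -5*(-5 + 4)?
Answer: -3371/66 ≈ -51.076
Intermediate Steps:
a = 5 (a = -5*(-1) = 5)
J(j) = 5
v(f) = 1
S(P, n) = -5 (S(P, n) = 1 - 1*6 = 1 - 6 = -5)
S(-11, J(2))/66 - 51 = -5/66 - 51 = -3371/66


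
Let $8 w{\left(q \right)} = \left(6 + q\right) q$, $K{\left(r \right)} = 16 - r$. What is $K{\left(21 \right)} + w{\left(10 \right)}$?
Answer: $15$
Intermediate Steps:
$w{\left(q \right)} = \frac{q \left(6 + q\right)}{8}$ ($w{\left(q \right)} = \frac{\left(6 + q\right) q}{8} = \frac{q \left(6 + q\right)}{8}$)
$K{\left(21 \right)} + w{\left(10 \right)} = \left(16 - 21\right) + \frac{1}{8} \cdot 10 \left(6 + 10\right) = \left(16 - 21\right) + \frac{1}{8} \cdot 10 \cdot 16 = -5 + 20 = 15$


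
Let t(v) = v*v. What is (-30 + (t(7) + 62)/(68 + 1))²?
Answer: 426409/529 ≈ 806.07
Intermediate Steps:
t(v) = v²
(-30 + (t(7) + 62)/(68 + 1))² = (-30 + (7² + 62)/(68 + 1))² = (-30 + (49 + 62)/69)² = (-30 + 111*(1/69))² = (-30 + 37/23)² = (-653/23)² = 426409/529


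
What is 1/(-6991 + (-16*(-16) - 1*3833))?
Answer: -1/10568 ≈ -9.4625e-5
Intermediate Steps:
1/(-6991 + (-16*(-16) - 1*3833)) = 1/(-6991 + (256 - 3833)) = 1/(-6991 - 3577) = 1/(-10568) = -1/10568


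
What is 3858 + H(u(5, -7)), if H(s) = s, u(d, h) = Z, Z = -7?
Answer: 3851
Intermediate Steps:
u(d, h) = -7
3858 + H(u(5, -7)) = 3858 - 7 = 3851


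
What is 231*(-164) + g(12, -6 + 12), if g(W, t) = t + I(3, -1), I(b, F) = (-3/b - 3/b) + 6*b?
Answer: -37862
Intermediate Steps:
I(b, F) = -6/b + 6*b
g(W, t) = 16 + t (g(W, t) = t + (-6/3 + 6*3) = t + (-6*⅓ + 18) = t + (-2 + 18) = t + 16 = 16 + t)
231*(-164) + g(12, -6 + 12) = 231*(-164) + (16 + (-6 + 12)) = -37884 + (16 + 6) = -37884 + 22 = -37862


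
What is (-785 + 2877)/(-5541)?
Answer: -2092/5541 ≈ -0.37755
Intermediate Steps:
(-785 + 2877)/(-5541) = 2092*(-1/5541) = -2092/5541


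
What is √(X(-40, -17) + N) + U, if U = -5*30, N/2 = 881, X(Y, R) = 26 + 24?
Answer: -150 + 2*√453 ≈ -107.43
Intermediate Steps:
X(Y, R) = 50
N = 1762 (N = 2*881 = 1762)
U = -150
√(X(-40, -17) + N) + U = √(50 + 1762) - 150 = √1812 - 150 = 2*√453 - 150 = -150 + 2*√453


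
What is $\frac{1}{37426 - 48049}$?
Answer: $- \frac{1}{10623} \approx -9.4135 \cdot 10^{-5}$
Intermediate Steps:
$\frac{1}{37426 - 48049} = \frac{1}{-10623} = - \frac{1}{10623}$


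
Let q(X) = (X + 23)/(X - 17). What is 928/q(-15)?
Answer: -3712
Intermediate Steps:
q(X) = (23 + X)/(-17 + X)
928/q(-15) = 928/(((23 - 15)/(-17 - 15))) = 928/((8/(-32))) = 928/((-1/32*8)) = 928/(-¼) = 928*(-4) = -3712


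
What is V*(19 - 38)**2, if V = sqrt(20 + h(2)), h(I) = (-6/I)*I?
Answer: 361*sqrt(14) ≈ 1350.7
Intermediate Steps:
h(I) = -6
V = sqrt(14) (V = sqrt(20 - 6) = sqrt(14) ≈ 3.7417)
V*(19 - 38)**2 = sqrt(14)*(19 - 38)**2 = sqrt(14)*(-19)**2 = sqrt(14)*361 = 361*sqrt(14)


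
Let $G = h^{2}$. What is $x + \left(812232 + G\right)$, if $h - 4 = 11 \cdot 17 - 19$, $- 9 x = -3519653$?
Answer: $\frac{11095997}{9} \approx 1.2329 \cdot 10^{6}$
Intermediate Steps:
$x = \frac{3519653}{9}$ ($x = \left(- \frac{1}{9}\right) \left(-3519653\right) = \frac{3519653}{9} \approx 3.9107 \cdot 10^{5}$)
$h = 172$ ($h = 4 + \left(11 \cdot 17 - 19\right) = 4 + \left(187 - 19\right) = 4 + 168 = 172$)
$G = 29584$ ($G = 172^{2} = 29584$)
$x + \left(812232 + G\right) = \frac{3519653}{9} + \left(812232 + 29584\right) = \frac{3519653}{9} + 841816 = \frac{11095997}{9}$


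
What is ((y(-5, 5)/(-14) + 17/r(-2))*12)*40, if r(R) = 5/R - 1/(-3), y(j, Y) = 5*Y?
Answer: -420720/91 ≈ -4623.3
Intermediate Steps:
r(R) = ⅓ + 5/R (r(R) = 5/R - 1*(-⅓) = 5/R + ⅓ = ⅓ + 5/R)
((y(-5, 5)/(-14) + 17/r(-2))*12)*40 = (((5*5)/(-14) + 17/(((⅓)*(15 - 2)/(-2))))*12)*40 = ((25*(-1/14) + 17/(((⅓)*(-½)*13)))*12)*40 = ((-25/14 + 17/(-13/6))*12)*40 = ((-25/14 + 17*(-6/13))*12)*40 = ((-25/14 - 102/13)*12)*40 = -1753/182*12*40 = -10518/91*40 = -420720/91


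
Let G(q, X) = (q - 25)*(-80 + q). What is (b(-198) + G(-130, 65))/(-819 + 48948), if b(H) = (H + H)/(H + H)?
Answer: 32551/48129 ≈ 0.67633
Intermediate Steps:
b(H) = 1 (b(H) = (2*H)/((2*H)) = (2*H)*(1/(2*H)) = 1)
G(q, X) = (-80 + q)*(-25 + q) (G(q, X) = (-25 + q)*(-80 + q) = (-80 + q)*(-25 + q))
(b(-198) + G(-130, 65))/(-819 + 48948) = (1 + (2000 + (-130)² - 105*(-130)))/(-819 + 48948) = (1 + (2000 + 16900 + 13650))/48129 = (1 + 32550)*(1/48129) = 32551*(1/48129) = 32551/48129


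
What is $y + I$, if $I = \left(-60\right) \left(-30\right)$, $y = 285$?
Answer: $2085$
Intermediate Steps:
$I = 1800$
$y + I = 285 + 1800 = 2085$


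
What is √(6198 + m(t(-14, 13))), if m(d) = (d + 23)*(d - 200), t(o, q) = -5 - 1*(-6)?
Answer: 3*√158 ≈ 37.709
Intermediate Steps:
t(o, q) = 1 (t(o, q) = -5 + 6 = 1)
m(d) = (-200 + d)*(23 + d) (m(d) = (23 + d)*(-200 + d) = (-200 + d)*(23 + d))
√(6198 + m(t(-14, 13))) = √(6198 + (-4600 + 1² - 177*1)) = √(6198 + (-4600 + 1 - 177)) = √(6198 - 4776) = √1422 = 3*√158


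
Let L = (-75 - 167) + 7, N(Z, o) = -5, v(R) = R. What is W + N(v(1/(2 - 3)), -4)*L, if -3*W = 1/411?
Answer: 1448774/1233 ≈ 1175.0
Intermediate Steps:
W = -1/1233 (W = -1/3/411 = -1/3*1/411 = -1/1233 ≈ -0.00081103)
L = -235 (L = -242 + 7 = -235)
W + N(v(1/(2 - 3)), -4)*L = -1/1233 - 5*(-235) = -1/1233 + 1175 = 1448774/1233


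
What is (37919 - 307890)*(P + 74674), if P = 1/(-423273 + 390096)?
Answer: -668842163870387/33177 ≈ -2.0160e+10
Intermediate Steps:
P = -1/33177 (P = 1/(-33177) = -1/33177 ≈ -3.0141e-5)
(37919 - 307890)*(P + 74674) = (37919 - 307890)*(-1/33177 + 74674) = -269971*2477459297/33177 = -668842163870387/33177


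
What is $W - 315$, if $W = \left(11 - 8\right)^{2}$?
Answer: $-306$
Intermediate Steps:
$W = 9$ ($W = 3^{2} = 9$)
$W - 315 = 9 - 315 = -306$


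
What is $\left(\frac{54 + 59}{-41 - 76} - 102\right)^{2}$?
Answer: $\frac{145130209}{13689} \approx 10602.0$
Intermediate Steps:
$\left(\frac{54 + 59}{-41 - 76} - 102\right)^{2} = \left(\frac{113}{-117} - 102\right)^{2} = \left(113 \left(- \frac{1}{117}\right) - 102\right)^{2} = \left(- \frac{113}{117} - 102\right)^{2} = \left(- \frac{12047}{117}\right)^{2} = \frac{145130209}{13689}$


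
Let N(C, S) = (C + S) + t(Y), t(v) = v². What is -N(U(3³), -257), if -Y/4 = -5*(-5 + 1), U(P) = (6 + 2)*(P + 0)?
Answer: -6359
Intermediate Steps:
U(P) = 8*P
Y = -80 (Y = -(-20)*(-5 + 1) = -(-20)*(-4) = -4*20 = -80)
N(C, S) = 6400 + C + S (N(C, S) = (C + S) + (-80)² = (C + S) + 6400 = 6400 + C + S)
-N(U(3³), -257) = -(6400 + 8*3³ - 257) = -(6400 + 8*27 - 257) = -(6400 + 216 - 257) = -1*6359 = -6359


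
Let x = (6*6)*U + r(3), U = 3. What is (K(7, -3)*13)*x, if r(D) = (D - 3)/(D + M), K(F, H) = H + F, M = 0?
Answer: 5616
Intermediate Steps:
K(F, H) = F + H
r(D) = (-3 + D)/D (r(D) = (D - 3)/(D + 0) = (-3 + D)/D)
x = 108 (x = (6*6)*3 + (-3 + 3)/3 = 36*3 + (1/3)*0 = 108 + 0 = 108)
(K(7, -3)*13)*x = ((7 - 3)*13)*108 = (4*13)*108 = 52*108 = 5616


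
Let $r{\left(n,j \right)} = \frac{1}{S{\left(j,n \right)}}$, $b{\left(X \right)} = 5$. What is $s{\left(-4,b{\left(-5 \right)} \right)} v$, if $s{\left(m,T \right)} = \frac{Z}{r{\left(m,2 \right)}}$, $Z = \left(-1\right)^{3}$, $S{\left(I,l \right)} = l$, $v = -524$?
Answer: $-2096$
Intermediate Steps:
$r{\left(n,j \right)} = \frac{1}{n}$
$Z = -1$
$s{\left(m,T \right)} = - m$ ($s{\left(m,T \right)} = - \frac{1}{\frac{1}{m}} = - m$)
$s{\left(-4,b{\left(-5 \right)} \right)} v = \left(-1\right) \left(-4\right) \left(-524\right) = 4 \left(-524\right) = -2096$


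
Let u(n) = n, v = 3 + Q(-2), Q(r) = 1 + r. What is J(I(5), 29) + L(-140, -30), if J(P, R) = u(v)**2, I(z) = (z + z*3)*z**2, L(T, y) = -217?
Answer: -213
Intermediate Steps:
v = 2 (v = 3 + (1 - 2) = 3 - 1 = 2)
I(z) = 4*z**3 (I(z) = (z + 3*z)*z**2 = (4*z)*z**2 = 4*z**3)
J(P, R) = 4 (J(P, R) = 2**2 = 4)
J(I(5), 29) + L(-140, -30) = 4 - 217 = -213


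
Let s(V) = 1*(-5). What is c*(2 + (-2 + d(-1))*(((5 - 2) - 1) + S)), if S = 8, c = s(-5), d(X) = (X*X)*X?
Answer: 140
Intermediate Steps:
d(X) = X³ (d(X) = X²*X = X³)
s(V) = -5
c = -5
c*(2 + (-2 + d(-1))*(((5 - 2) - 1) + S)) = -5*(2 + (-2 + (-1)³)*(((5 - 2) - 1) + 8)) = -5*(2 + (-2 - 1)*((3 - 1) + 8)) = -5*(2 - 3*(2 + 8)) = -5*(2 - 3*10) = -5*(2 - 30) = -5*(-28) = 140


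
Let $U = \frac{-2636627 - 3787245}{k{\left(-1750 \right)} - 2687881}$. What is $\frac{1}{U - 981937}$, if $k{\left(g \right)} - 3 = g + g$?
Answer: $- \frac{1345689}{1321378607657} \approx -1.0184 \cdot 10^{-6}$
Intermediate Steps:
$k{\left(g \right)} = 3 + 2 g$ ($k{\left(g \right)} = 3 + \left(g + g\right) = 3 + 2 g$)
$U = \frac{3211936}{1345689}$ ($U = \frac{-2636627 - 3787245}{\left(3 + 2 \left(-1750\right)\right) - 2687881} = - \frac{6423872}{\left(3 - 3500\right) - 2687881} = - \frac{6423872}{-3497 - 2687881} = - \frac{6423872}{-2691378} = \left(-6423872\right) \left(- \frac{1}{2691378}\right) = \frac{3211936}{1345689} \approx 2.3868$)
$\frac{1}{U - 981937} = \frac{1}{\frac{3211936}{1345689} - 981937} = \frac{1}{- \frac{1321378607657}{1345689}} = - \frac{1345689}{1321378607657}$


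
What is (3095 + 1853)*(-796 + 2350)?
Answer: 7689192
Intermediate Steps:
(3095 + 1853)*(-796 + 2350) = 4948*1554 = 7689192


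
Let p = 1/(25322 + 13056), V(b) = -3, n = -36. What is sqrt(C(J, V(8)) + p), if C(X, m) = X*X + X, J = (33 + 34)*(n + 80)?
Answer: sqrt(12804626906466746)/38378 ≈ 2948.5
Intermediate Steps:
J = 2948 (J = (33 + 34)*(-36 + 80) = 67*44 = 2948)
C(X, m) = X + X**2 (C(X, m) = X**2 + X = X + X**2)
p = 1/38378 ≈ 2.6057e-5
sqrt(C(J, V(8)) + p) = sqrt(2948*(1 + 2948) + 1/38378) = sqrt(2948*2949 + 1/38378) = sqrt(8693652 + 1/38378) = sqrt(333644976457/38378) = sqrt(12804626906466746)/38378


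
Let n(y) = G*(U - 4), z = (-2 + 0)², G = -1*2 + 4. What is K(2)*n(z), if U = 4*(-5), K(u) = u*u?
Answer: -192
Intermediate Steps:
K(u) = u²
G = 2 (G = -2 + 4 = 2)
U = -20
z = 4 (z = (-2)² = 4)
n(y) = -48 (n(y) = 2*(-20 - 4) = 2*(-24) = -48)
K(2)*n(z) = 2²*(-48) = 4*(-48) = -192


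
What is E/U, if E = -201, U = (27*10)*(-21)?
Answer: 67/1890 ≈ 0.035450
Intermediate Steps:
U = -5670 (U = 270*(-21) = -5670)
E/U = -201/(-5670) = -201*(-1/5670) = 67/1890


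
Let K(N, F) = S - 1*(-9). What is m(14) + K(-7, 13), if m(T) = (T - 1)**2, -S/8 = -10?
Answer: 258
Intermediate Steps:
S = 80 (S = -8*(-10) = 80)
K(N, F) = 89 (K(N, F) = 80 - 1*(-9) = 80 + 9 = 89)
m(T) = (-1 + T)**2
m(14) + K(-7, 13) = (-1 + 14)**2 + 89 = 13**2 + 89 = 169 + 89 = 258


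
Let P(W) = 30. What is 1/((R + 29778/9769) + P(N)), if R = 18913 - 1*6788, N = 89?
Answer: 9769/118771973 ≈ 8.2250e-5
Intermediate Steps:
R = 12125 (R = 18913 - 6788 = 12125)
1/((R + 29778/9769) + P(N)) = 1/((12125 + 29778/9769) + 30) = 1/(118478903/9769 + 30) = 1/(118771973/9769) = 9769/118771973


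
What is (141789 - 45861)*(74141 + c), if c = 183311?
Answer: 24696855456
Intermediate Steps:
(141789 - 45861)*(74141 + c) = (141789 - 45861)*(74141 + 183311) = 95928*257452 = 24696855456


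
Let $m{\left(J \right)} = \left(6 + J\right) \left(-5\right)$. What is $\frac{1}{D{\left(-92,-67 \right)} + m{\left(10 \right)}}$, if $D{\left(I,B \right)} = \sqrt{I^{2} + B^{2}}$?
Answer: $\frac{80}{6553} + \frac{\sqrt{12953}}{6553} \approx 0.029576$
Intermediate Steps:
$m{\left(J \right)} = -30 - 5 J$
$D{\left(I,B \right)} = \sqrt{B^{2} + I^{2}}$
$\frac{1}{D{\left(-92,-67 \right)} + m{\left(10 \right)}} = \frac{1}{\sqrt{\left(-67\right)^{2} + \left(-92\right)^{2}} - 80} = \frac{1}{\sqrt{4489 + 8464} - 80} = \frac{1}{\sqrt{12953} - 80} = \frac{1}{-80 + \sqrt{12953}}$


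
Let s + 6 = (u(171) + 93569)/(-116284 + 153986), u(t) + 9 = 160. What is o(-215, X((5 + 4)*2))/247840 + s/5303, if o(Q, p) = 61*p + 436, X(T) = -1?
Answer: 4213832247/4955156969504 ≈ 0.00085039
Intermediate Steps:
u(t) = 151 (u(t) = -9 + 160 = 151)
s = -66246/18851 (s = -6 + (151 + 93569)/(-116284 + 153986) = -6 + 93720/37702 = -6 + 93720*(1/37702) = -6 + 46860/18851 = -66246/18851 ≈ -3.5142)
o(Q, p) = 436 + 61*p
o(-215, X((5 + 4)*2))/247840 + s/5303 = (436 + 61*(-1))/247840 - 66246/18851/5303 = (436 - 61)*(1/247840) - 66246/18851*1/5303 = 375*(1/247840) - 66246/99966853 = 75/49568 - 66246/99966853 = 4213832247/4955156969504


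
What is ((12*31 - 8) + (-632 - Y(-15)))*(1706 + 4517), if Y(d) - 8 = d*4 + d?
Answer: -1250823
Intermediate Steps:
Y(d) = 8 + 5*d (Y(d) = 8 + (d*4 + d) = 8 + (4*d + d) = 8 + 5*d)
((12*31 - 8) + (-632 - Y(-15)))*(1706 + 4517) = ((12*31 - 8) + (-632 - (8 + 5*(-15))))*(1706 + 4517) = ((372 - 8) + (-632 - (8 - 75)))*6223 = (364 + (-632 - 1*(-67)))*6223 = (364 + (-632 + 67))*6223 = (364 - 565)*6223 = -201*6223 = -1250823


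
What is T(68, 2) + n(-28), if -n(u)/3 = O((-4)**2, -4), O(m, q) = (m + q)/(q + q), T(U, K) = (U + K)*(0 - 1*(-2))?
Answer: 289/2 ≈ 144.50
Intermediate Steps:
T(U, K) = 2*K + 2*U (T(U, K) = (K + U)*(0 + 2) = (K + U)*2 = 2*K + 2*U)
O(m, q) = (m + q)/(2*q) (O(m, q) = (m + q)/((2*q)) = (m + q)*(1/(2*q)) = (m + q)/(2*q))
n(u) = 9/2 (n(u) = -3*((-4)**2 - 4)/(2*(-4)) = -3*(-1)*(16 - 4)/(2*4) = -3*(-1)*12/(2*4) = -3*(-3/2) = 9/2)
T(68, 2) + n(-28) = (2*2 + 2*68) + 9/2 = (4 + 136) + 9/2 = 140 + 9/2 = 289/2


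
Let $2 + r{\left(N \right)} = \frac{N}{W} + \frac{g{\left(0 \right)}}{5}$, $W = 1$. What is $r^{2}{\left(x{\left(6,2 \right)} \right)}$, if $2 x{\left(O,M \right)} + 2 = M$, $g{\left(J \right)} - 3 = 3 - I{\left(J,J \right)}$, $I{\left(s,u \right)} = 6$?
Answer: $4$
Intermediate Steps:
$g{\left(J \right)} = 0$ ($g{\left(J \right)} = 3 + \left(3 - 6\right) = 3 - 3 = 0$)
$x{\left(O,M \right)} = -1 + \frac{M}{2}$
$r{\left(N \right)} = -2 + N$ ($r{\left(N \right)} = -2 + \left(\frac{N}{1} + \frac{0}{5}\right) = -2 + \left(N 1 + 0 \cdot \frac{1}{5}\right) = -2 + \left(N + 0\right) = -2 + N$)
$r^{2}{\left(x{\left(6,2 \right)} \right)} = \left(-2 + \left(-1 + \frac{1}{2} \cdot 2\right)\right)^{2} = \left(-2 + \left(-1 + 1\right)\right)^{2} = \left(-2 + 0\right)^{2} = \left(-2\right)^{2} = 4$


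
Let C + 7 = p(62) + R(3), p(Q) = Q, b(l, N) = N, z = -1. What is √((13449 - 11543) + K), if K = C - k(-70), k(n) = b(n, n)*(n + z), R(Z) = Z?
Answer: 3*I*√334 ≈ 54.827*I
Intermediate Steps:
k(n) = n*(-1 + n) (k(n) = n*(n - 1) = n*(-1 + n))
C = 58 (C = -7 + (62 + 3) = -7 + 65 = 58)
K = -4912 (K = 58 - (-70)*(-1 - 70) = 58 - (-70)*(-71) = 58 - 1*4970 = 58 - 4970 = -4912)
√((13449 - 11543) + K) = √((13449 - 11543) - 4912) = √(1906 - 4912) = √(-3006) = 3*I*√334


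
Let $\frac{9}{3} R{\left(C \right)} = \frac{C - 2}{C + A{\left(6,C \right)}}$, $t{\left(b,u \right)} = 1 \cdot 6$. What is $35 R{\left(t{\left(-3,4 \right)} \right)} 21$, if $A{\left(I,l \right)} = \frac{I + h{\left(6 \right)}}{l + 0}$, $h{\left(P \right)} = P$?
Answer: $\frac{245}{2} \approx 122.5$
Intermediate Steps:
$A{\left(I,l \right)} = \frac{6 + I}{l}$ ($A{\left(I,l \right)} = \frac{I + 6}{l + 0} = \frac{6 + I}{l}$)
$t{\left(b,u \right)} = 6$
$R{\left(C \right)} = \frac{-2 + C}{3 \left(C + \frac{12}{C}\right)}$ ($R{\left(C \right)} = \frac{\left(C - 2\right) \frac{1}{C + \frac{6 + 6}{C}}}{3} = \frac{\left(-2 + C\right) \frac{1}{C + \frac{1}{C} 12}}{3} = \frac{\left(-2 + C\right) \frac{1}{C + \frac{12}{C}}}{3} = \frac{\frac{1}{C + \frac{12}{C}} \left(-2 + C\right)}{3} = \frac{-2 + C}{3 \left(C + \frac{12}{C}\right)}$)
$35 R{\left(t{\left(-3,4 \right)} \right)} 21 = 35 \cdot \frac{1}{3} \cdot 6 \frac{1}{12 + 6^{2}} \left(-2 + 6\right) 21 = 35 \cdot \frac{1}{3} \cdot 6 \frac{1}{12 + 36} \cdot 4 \cdot 21 = 35 \cdot \frac{1}{3} \cdot 6 \cdot \frac{1}{48} \cdot 4 \cdot 21 = 35 \cdot \frac{1}{6} \cdot 21 = \frac{35}{6} \cdot 21 = \frac{245}{2}$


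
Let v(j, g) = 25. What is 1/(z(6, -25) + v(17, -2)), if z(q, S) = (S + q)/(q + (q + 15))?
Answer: 27/656 ≈ 0.041159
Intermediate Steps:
z(q, S) = (S + q)/(15 + 2*q) (z(q, S) = (S + q)/(q + (15 + q)) = (S + q)/(15 + 2*q))
1/(z(6, -25) + v(17, -2)) = 1/((-25 + 6)/(15 + 2*6) + 25) = 1/(-19/(15 + 12) + 25) = 1/(-19/27 + 25) = 1/(656/27) = 27/656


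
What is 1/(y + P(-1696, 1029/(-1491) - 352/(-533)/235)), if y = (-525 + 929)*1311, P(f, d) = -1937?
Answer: 1/527707 ≈ 1.8950e-6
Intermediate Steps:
y = 529644 (y = 404*1311 = 529644)
1/(y + P(-1696, 1029/(-1491) - 352/(-533)/235)) = 1/(529644 - 1937) = 1/527707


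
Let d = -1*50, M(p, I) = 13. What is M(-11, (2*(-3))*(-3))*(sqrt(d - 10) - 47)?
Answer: -611 + 26*I*sqrt(15) ≈ -611.0 + 100.7*I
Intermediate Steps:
d = -50
M(-11, (2*(-3))*(-3))*(sqrt(d - 10) - 47) = 13*(sqrt(-50 - 10) - 47) = 13*(sqrt(-60) - 47) = 13*(2*I*sqrt(15) - 47) = 13*(-47 + 2*I*sqrt(15)) = -611 + 26*I*sqrt(15)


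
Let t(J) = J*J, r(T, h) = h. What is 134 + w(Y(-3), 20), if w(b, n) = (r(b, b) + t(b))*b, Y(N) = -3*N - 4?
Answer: 284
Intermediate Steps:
t(J) = J²
Y(N) = -4 - 3*N
w(b, n) = b*(b + b²) (w(b, n) = (b + b²)*b = b*(b + b²))
134 + w(Y(-3), 20) = 134 + (-4 - 3*(-3))²*(1 + (-4 - 3*(-3))) = 134 + (-4 + 9)²*(1 + (-4 + 9)) = 134 + 5²*(1 + 5) = 134 + 25*6 = 134 + 150 = 284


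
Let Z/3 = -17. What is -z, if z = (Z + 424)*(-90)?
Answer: 33570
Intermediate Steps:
Z = -51 (Z = 3*(-17) = -51)
z = -33570 (z = (-51 + 424)*(-90) = 373*(-90) = -33570)
-z = -1*(-33570) = 33570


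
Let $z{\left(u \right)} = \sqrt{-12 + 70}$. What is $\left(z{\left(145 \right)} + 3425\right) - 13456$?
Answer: $-10031 + \sqrt{58} \approx -10023.0$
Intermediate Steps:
$z{\left(u \right)} = \sqrt{58}$
$\left(z{\left(145 \right)} + 3425\right) - 13456 = \left(\sqrt{58} + 3425\right) - 13456 = \left(3425 + \sqrt{58}\right) - 13456 = -10031 + \sqrt{58}$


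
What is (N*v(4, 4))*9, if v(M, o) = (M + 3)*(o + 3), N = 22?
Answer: 9702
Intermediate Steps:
v(M, o) = (3 + M)*(3 + o)
(N*v(4, 4))*9 = (22*(9 + 3*4 + 3*4 + 4*4))*9 = (22*(9 + 12 + 12 + 16))*9 = (22*49)*9 = 1078*9 = 9702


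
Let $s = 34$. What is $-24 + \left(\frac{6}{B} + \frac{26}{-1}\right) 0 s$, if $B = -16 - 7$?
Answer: $-24$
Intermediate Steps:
$B = -23$
$-24 + \left(\frac{6}{B} + \frac{26}{-1}\right) 0 s = -24 + \left(\frac{6}{-23} + \frac{26}{-1}\right) 0 \cdot 34 = -24 + \left(6 \left(- \frac{1}{23}\right) + 26 \left(-1\right)\right) 0 = -24 + \left(- \frac{6}{23} - 26\right) 0 = -24 - 0 = -24 + 0 = -24$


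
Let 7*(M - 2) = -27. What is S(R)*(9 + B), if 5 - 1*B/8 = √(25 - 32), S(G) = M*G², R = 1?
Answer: -91 + 104*I*√7/7 ≈ -91.0 + 39.308*I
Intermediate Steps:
M = -13/7 (M = 2 + (⅐)*(-27) = 2 - 27/7 = -13/7 ≈ -1.8571)
S(G) = -13*G²/7
B = 40 - 8*I*√7 (B = 40 - 8*√(25 - 32) = 40 - 8*I*√7 ≈ 40.0 - 21.166*I)
S(R)*(9 + B) = (-13/7*1²)*(9 + (40 - 8*I*√7)) = (-13/7*1)*(49 - 8*I*√7) = -13*(49 - 8*I*√7)/7 = -91 + 104*I*√7/7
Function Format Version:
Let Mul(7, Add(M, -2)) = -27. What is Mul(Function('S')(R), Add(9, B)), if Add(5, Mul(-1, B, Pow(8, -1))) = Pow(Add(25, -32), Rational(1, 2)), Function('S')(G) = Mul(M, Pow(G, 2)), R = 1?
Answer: Add(-91, Mul(Rational(104, 7), I, Pow(7, Rational(1, 2)))) ≈ Add(-91.000, Mul(39.308, I))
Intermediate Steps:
M = Rational(-13, 7) (M = Add(2, Mul(Rational(1, 7), -27)) = Add(2, Rational(-27, 7)) = Rational(-13, 7) ≈ -1.8571)
Function('S')(G) = Mul(Rational(-13, 7), Pow(G, 2))
B = Add(40, Mul(-8, I, Pow(7, Rational(1, 2)))) (B = Add(40, Mul(-8, Pow(Add(25, -32), Rational(1, 2)))) = Add(40, Mul(-8, Pow(-7, Rational(1, 2)))) = Add(40, Mul(-8, Mul(I, Pow(7, Rational(1, 2))))) = Add(40, Mul(-8, I, Pow(7, Rational(1, 2)))) ≈ Add(40.000, Mul(-21.166, I)))
Mul(Function('S')(R), Add(9, B)) = Mul(Mul(Rational(-13, 7), Pow(1, 2)), Add(9, Add(40, Mul(-8, I, Pow(7, Rational(1, 2)))))) = Mul(Mul(Rational(-13, 7), 1), Add(49, Mul(-8, I, Pow(7, Rational(1, 2))))) = Mul(Rational(-13, 7), Add(49, Mul(-8, I, Pow(7, Rational(1, 2))))) = Add(-91, Mul(Rational(104, 7), I, Pow(7, Rational(1, 2))))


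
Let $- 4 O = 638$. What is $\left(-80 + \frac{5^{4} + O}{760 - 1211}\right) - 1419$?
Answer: $- \frac{1353029}{902} \approx -1500.0$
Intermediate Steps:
$O = - \frac{319}{2}$ ($O = \left(- \frac{1}{4}\right) 638 = - \frac{319}{2} \approx -159.5$)
$\left(-80 + \frac{5^{4} + O}{760 - 1211}\right) - 1419 = \left(-80 + \frac{5^{4} - \frac{319}{2}}{760 - 1211}\right) - 1419 = \left(-80 + \frac{625 - \frac{319}{2}}{-451}\right) - 1419 = \left(-80 + \frac{931}{2} \left(- \frac{1}{451}\right)\right) - 1419 = \left(-80 - \frac{931}{902}\right) - 1419 = - \frac{73091}{902} - 1419 = - \frac{1353029}{902}$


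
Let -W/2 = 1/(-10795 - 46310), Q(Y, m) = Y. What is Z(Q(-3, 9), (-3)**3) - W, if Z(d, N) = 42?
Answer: 2398408/57105 ≈ 42.000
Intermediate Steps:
W = 2/57105 (W = -2/(-10795 - 46310) = -2/(-57105) = -2*(-1/57105) = 2/57105 ≈ 3.5023e-5)
Z(Q(-3, 9), (-3)**3) - W = 42 - 1*2/57105 = 42 - 2/57105 = 2398408/57105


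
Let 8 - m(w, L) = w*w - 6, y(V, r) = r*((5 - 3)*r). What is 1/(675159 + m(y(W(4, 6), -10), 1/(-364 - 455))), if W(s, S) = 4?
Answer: 1/635173 ≈ 1.5744e-6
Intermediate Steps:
y(V, r) = 2*r² (y(V, r) = r*(2*r) = 2*r²)
m(w, L) = 14 - w² (m(w, L) = 8 - (w*w - 6) = 8 - (w² - 6) = 8 - (-6 + w²) = 8 + (6 - w²) = 14 - w²)
1/(675159 + m(y(W(4, 6), -10), 1/(-364 - 455))) = 1/(675159 + (14 - (2*(-10)²)²)) = 1/(675159 + (14 - (2*100)²)) = 1/(675159 + (14 - 1*200²)) = 1/(675159 + (14 - 1*40000)) = 1/(675159 + (14 - 40000)) = 1/(675159 - 39986) = 1/635173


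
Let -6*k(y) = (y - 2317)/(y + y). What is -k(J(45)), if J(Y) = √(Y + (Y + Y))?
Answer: 1/12 - 2317*√15/540 ≈ -16.535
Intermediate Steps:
J(Y) = √3*√Y (J(Y) = √(Y + 2*Y) = √(3*Y) = √3*√Y)
k(y) = -(-2317 + y)/(12*y) (k(y) = -(y - 2317)/(6*(y + y)) = -(-2317 + y)/(6*(2*y)) = -(-2317 + y)*1/(2*y)/6 = -(-2317 + y)/(12*y))
-k(J(45)) = -(2317 - √3*√45)/(12*(√3*√45)) = -(2317 - √3*3*√5)/(12*(√3*(3*√5))) = -(2317 - 3*√15)/(12*(3*√15)) = -√15/45*(2317 - 3*√15)/12 = -√15*(2317 - 3*√15)/540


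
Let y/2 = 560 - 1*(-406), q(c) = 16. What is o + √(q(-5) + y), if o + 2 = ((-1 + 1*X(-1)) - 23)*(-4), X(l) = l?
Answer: 98 + 2*√487 ≈ 142.14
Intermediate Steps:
y = 1932 (y = 2*(560 - 1*(-406)) = 2*(560 + 406) = 2*966 = 1932)
o = 98 (o = -2 + ((-1 + 1*(-1)) - 23)*(-4) = -2 + ((-1 - 1) - 23)*(-4) = -2 + (-2 - 23)*(-4) = -2 - 25*(-4) = -2 + 100 = 98)
o + √(q(-5) + y) = 98 + √(16 + 1932) = 98 + √1948 = 98 + 2*√487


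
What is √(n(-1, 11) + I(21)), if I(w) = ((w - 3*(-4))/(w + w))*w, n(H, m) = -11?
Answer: √22/2 ≈ 2.3452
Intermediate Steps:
I(w) = 6 + w/2 (I(w) = ((w + 12)/((2*w)))*w = ((12 + w)*(1/(2*w)))*w = ((12 + w)/(2*w))*w = 6 + w/2)
√(n(-1, 11) + I(21)) = √(-11 + (6 + (½)*21)) = √(-11 + (6 + 21/2)) = √(-11 + 33/2) = √(11/2) = √22/2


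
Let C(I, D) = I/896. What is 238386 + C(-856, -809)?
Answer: 26699125/112 ≈ 2.3839e+5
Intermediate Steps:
C(I, D) = I/896 (C(I, D) = I*(1/896) = I/896)
238386 + C(-856, -809) = 238386 + (1/896)*(-856) = 238386 - 107/112 = 26699125/112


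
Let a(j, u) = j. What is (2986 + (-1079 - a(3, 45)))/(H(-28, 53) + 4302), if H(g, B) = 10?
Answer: 34/77 ≈ 0.44156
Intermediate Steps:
(2986 + (-1079 - a(3, 45)))/(H(-28, 53) + 4302) = (2986 + (-1079 - 1*3))/(10 + 4302) = (2986 + (-1079 - 3))/4312 = (2986 - 1082)*(1/4312) = 1904*(1/4312) = 34/77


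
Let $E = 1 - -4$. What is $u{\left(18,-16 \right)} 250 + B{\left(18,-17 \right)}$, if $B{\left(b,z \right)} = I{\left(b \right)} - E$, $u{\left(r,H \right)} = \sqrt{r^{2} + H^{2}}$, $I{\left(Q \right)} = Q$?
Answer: $13 + 500 \sqrt{145} \approx 6033.8$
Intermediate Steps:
$E = 5$ ($E = 1 + 4 = 5$)
$u{\left(r,H \right)} = \sqrt{H^{2} + r^{2}}$
$B{\left(b,z \right)} = -5 + b$ ($B{\left(b,z \right)} = b - 5 = -5 + b$)
$u{\left(18,-16 \right)} 250 + B{\left(18,-17 \right)} = \sqrt{\left(-16\right)^{2} + 18^{2}} \cdot 250 + \left(-5 + 18\right) = \sqrt{256 + 324} \cdot 250 + 13 = \sqrt{580} \cdot 250 + 13 = 2 \sqrt{145} \cdot 250 + 13 = 500 \sqrt{145} + 13 = 13 + 500 \sqrt{145}$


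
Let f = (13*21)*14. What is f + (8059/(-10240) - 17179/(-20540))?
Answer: 8038901123/2103296 ≈ 3822.1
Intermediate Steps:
f = 3822 (f = 273*14 = 3822)
f + (8059/(-10240) - 17179/(-20540)) = 3822 + (8059/(-10240) - 17179/(-20540)) = 3822 + (8059*(-1/10240) - 17179*(-1/20540)) = 3822 + (-8059/10240 + 17179/20540) = 3822 + 103811/2103296 = 8038901123/2103296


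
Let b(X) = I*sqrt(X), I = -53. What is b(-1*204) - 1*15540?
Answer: -15540 - 106*I*sqrt(51) ≈ -15540.0 - 756.99*I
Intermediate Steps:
b(X) = -53*sqrt(X)
b(-1*204) - 1*15540 = -53*2*I*sqrt(51) - 1*15540 = -106*I*sqrt(51) - 15540 = -15540 - 106*I*sqrt(51)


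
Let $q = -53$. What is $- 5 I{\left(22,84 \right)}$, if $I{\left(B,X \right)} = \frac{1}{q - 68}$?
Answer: $\frac{5}{121} \approx 0.041322$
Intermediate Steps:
$I{\left(B,X \right)} = - \frac{1}{121}$ ($I{\left(B,X \right)} = \frac{1}{-53 - 68} = \frac{1}{-121} = - \frac{1}{121}$)
$- 5 I{\left(22,84 \right)} = \left(-5\right) \left(- \frac{1}{121}\right) = \frac{5}{121}$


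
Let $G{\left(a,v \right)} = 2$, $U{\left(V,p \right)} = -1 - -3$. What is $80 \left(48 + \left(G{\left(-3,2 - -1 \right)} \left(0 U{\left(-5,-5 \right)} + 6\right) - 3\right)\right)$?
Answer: $4560$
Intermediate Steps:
$U{\left(V,p \right)} = 2$ ($U{\left(V,p \right)} = -1 + 3 = 2$)
$80 \left(48 + \left(G{\left(-3,2 - -1 \right)} \left(0 U{\left(-5,-5 \right)} + 6\right) - 3\right)\right) = 80 \left(48 - \left(3 - 2 \left(0 \cdot 2 + 6\right)\right)\right) = 80 \left(48 - \left(3 - 2 \left(0 + 6\right)\right)\right) = 80 \left(48 + \left(2 \cdot 6 - 3\right)\right) = 80 \left(48 + \left(12 - 3\right)\right) = 80 \left(48 + 9\right) = 80 \cdot 57 = 4560$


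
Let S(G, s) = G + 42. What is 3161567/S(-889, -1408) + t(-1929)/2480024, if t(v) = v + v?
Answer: -3920382652667/1050290164 ≈ -3732.7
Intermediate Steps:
t(v) = 2*v
S(G, s) = 42 + G
3161567/S(-889, -1408) + t(-1929)/2480024 = 3161567/(42 - 889) + (2*(-1929))/2480024 = 3161567/(-847) - 3858*1/2480024 = 3161567*(-1/847) - 1929/1240012 = -3161567/847 - 1929/1240012 = -3920382652667/1050290164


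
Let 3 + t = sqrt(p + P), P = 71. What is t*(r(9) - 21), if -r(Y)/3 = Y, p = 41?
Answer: 144 - 192*sqrt(7) ≈ -363.98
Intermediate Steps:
r(Y) = -3*Y
t = -3 + 4*sqrt(7) (t = -3 + sqrt(41 + 71) = -3 + sqrt(112) = -3 + 4*sqrt(7) ≈ 7.5830)
t*(r(9) - 21) = (-3 + 4*sqrt(7))*(-3*9 - 21) = (-3 + 4*sqrt(7))*(-27 - 21) = (-3 + 4*sqrt(7))*(-48) = 144 - 192*sqrt(7)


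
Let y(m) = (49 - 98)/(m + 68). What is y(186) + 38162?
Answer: 9693099/254 ≈ 38162.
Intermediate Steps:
y(m) = -49/(68 + m)
y(186) + 38162 = -49/(68 + 186) + 38162 = -49/254 + 38162 = 9693099/254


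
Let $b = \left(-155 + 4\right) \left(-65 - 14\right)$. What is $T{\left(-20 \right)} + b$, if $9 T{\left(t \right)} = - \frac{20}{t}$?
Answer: $\frac{107362}{9} \approx 11929.0$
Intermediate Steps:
$b = 11929$ ($b = \left(-151\right) \left(-79\right) = 11929$)
$T{\left(t \right)} = - \frac{20}{9 t}$ ($T{\left(t \right)} = \frac{\left(-20\right) \frac{1}{t}}{9} = - \frac{20}{9 t}$)
$T{\left(-20 \right)} + b = - \frac{20}{9 \left(-20\right)} + 11929 = \left(- \frac{20}{9}\right) \left(- \frac{1}{20}\right) + 11929 = \frac{1}{9} + 11929 = \frac{107362}{9}$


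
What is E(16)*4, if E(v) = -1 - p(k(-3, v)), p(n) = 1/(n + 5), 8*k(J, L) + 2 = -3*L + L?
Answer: -28/3 ≈ -9.3333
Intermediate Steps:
k(J, L) = -¼ - L/4 (k(J, L) = -¼ + (-3*L + L)/8 = -¼ + (-2*L)/8 = -¼ - L/4)
p(n) = 1/(5 + n)
E(v) = -1 - 1/(19/4 - v/4) (E(v) = -1 - 1/(5 + (-¼ - v/4)) = -1 - 1/(19/4 - v/4))
E(16)*4 = ((23 - 1*16)/(-19 + 16))*4 = ((23 - 16)/(-3))*4 = -⅓*7*4 = -7/3*4 = -28/3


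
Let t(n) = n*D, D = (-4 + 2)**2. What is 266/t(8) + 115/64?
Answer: 647/64 ≈ 10.109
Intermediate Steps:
D = 4 (D = (-2)**2 = 4)
t(n) = 4*n (t(n) = n*4 = 4*n)
266/t(8) + 115/64 = 266/((4*8)) + 115/64 = 266/32 + 115*(1/64) = 266*(1/32) + 115/64 = 133/16 + 115/64 = 647/64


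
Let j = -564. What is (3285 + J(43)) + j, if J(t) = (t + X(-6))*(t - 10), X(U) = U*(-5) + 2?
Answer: 5196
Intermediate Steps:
X(U) = 2 - 5*U (X(U) = -5*U + 2 = 2 - 5*U)
J(t) = (-10 + t)*(32 + t) (J(t) = (t + (2 - 5*(-6)))*(t - 10) = (t + (2 + 30))*(-10 + t) = (t + 32)*(-10 + t) = (32 + t)*(-10 + t) = (-10 + t)*(32 + t))
(3285 + J(43)) + j = (3285 + (-320 + 43² + 22*43)) - 564 = (3285 + (-320 + 1849 + 946)) - 564 = (3285 + 2475) - 564 = 5760 - 564 = 5196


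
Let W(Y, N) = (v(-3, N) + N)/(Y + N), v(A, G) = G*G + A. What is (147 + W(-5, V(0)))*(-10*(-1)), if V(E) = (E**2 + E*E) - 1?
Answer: 1475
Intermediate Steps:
v(A, G) = A + G**2 (v(A, G) = G**2 + A = A + G**2)
V(E) = -1 + 2*E**2 (V(E) = (E**2 + E**2) - 1 = 2*E**2 - 1 = -1 + 2*E**2)
W(Y, N) = (-3 + N + N**2)/(N + Y) (W(Y, N) = ((-3 + N**2) + N)/(Y + N) = (-3 + N + N**2)/(N + Y))
(147 + W(-5, V(0)))*(-10*(-1)) = (147 + (-3 + (-1 + 2*0**2) + (-1 + 2*0**2)**2)/((-1 + 2*0**2) - 5))*(-10*(-1)) = (147 + (-3 + (-1 + 2*0) + (-1 + 2*0)**2)/((-1 + 2*0) - 5))*10 = (147 + (-3 + (-1 + 0) + (-1 + 0)**2)/((-1 + 0) - 5))*10 = (147 + (-3 - 1 + (-1)**2)/(-1 - 5))*10 = (147 + (-3 - 1 + 1)/(-6))*10 = (147 - 1/6*(-3))*10 = (147 + 1/2)*10 = (295/2)*10 = 1475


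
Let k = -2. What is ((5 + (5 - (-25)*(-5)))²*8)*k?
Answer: -211600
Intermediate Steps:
((5 + (5 - (-25)*(-5)))²*8)*k = ((5 + (5 - (-25)*(-5)))²*8)*(-2) = ((5 + (5 - 5*25))²*8)*(-2) = ((5 + (5 - 125))²*8)*(-2) = ((5 - 120)²*8)*(-2) = ((-115)²*8)*(-2) = (13225*8)*(-2) = 105800*(-2) = -211600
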